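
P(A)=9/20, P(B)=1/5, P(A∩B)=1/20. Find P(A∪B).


P(A∪B) = P(A) + P(B) - P(A∩B)
= 9/20 + 1/5 - 1/20 = 3/5

3/5


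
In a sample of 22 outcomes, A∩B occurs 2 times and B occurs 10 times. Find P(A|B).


P(A|B) = P(A∩B)/P(B) = (2/22)/(10/22) = 2/10 = 1/5

1/5


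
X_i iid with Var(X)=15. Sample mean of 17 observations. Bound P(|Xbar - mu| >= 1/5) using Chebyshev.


Var(Xbar) = Var(X)/n = 15/17
Chebyshev: P(|Xbar-mu| >= 1/5) <= Var(Xbar)/(1/5)^2 = (15/17)/(1/25) = 375/17
Bound exceeds 1, so trivial bound: 1

1


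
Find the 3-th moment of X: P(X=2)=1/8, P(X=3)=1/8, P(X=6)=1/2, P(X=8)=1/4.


E[X^3] = sum(x^3 * P(x))
= 8*1/8 + 27*1/8 + 216*1/2 + 512*1/4
= 1923/8

1923/8


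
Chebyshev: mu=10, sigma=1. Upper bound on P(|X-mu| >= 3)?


k = 3/1 = 3
Chebyshev: P(|X-mu| >= k*sigma) <= 1/k^2 = 1/3^2 = 1/9

1/9


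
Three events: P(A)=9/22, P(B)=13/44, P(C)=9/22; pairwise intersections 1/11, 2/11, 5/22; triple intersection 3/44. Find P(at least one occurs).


P(A∪B∪C) = P(A)+P(B)+P(C) - P(AB)-P(AC)-P(BC) + P(ABC)
= 9/22+13/44+9/22 - 1/11-2/11-5/22 + 3/44
= 15/22

15/22


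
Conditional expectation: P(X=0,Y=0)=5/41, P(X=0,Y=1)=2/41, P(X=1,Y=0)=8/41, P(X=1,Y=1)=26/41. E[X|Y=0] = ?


P(Y=0) = 13/41
E[X|Y=0] = (0*5 + 1*8)/13 = 8/13

8/13


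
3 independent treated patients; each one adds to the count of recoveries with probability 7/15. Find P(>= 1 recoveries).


P(at least one) = 1 - P(none)
P(none) = (1 - 7/15)^3 = (8/15)^3 = 512/3375
P(at least one) = 1 - 512/3375 = 2863/3375

2863/3375


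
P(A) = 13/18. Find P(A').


P(A') = 1 - P(A) = 1 - 13/18 = 5/18

5/18


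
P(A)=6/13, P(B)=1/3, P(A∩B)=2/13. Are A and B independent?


P(A)*P(B) = 6/13*1/3 = 2/13
P(A∩B) = 2/13, which equals P(A)P(B), so independent

Yes, A and B are independent


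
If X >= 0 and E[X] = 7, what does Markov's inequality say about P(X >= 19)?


Markov: P(X >= a) <= E[X]/a
P(X >= 19) <= 7/19

7/19


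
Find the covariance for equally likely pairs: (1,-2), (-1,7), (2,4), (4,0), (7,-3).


E[X]=13/5, E[Y]=6/5, E[XY]=-22/5
Cov(X,Y) = E[XY] - E[X]E[Y] = -22/5 - 13/5*6/5 = -188/25

-188/25


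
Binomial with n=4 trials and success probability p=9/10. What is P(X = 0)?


P(X=0) = C(4,0) * p^0 * (1-p)^4
= 1 * 1 * 1/10000
= 1/10000

1/10000


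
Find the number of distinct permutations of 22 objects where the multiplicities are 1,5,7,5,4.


22! = 1124000727777607680000
Denominator: 1!=1 * 5!=120 * 7!=5040 * 5!=120 * 4!=24
Coefficient = 1124000727777607680000 / 1741824000 = 645300976320

645300976320


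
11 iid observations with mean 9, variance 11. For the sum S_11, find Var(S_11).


By independence, Var(S_n) = n*Var(X_1) = 11*11 = 121

121


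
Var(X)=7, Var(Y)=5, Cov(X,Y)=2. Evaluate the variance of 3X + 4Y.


Var(3X + 4Y) = 3^2*Var(X) + 4^2*Var(Y) + 2*3*4*Cov(X,Y)
= 9*7 + 16*5 + 24*2
= 63 + 80 + 48 = 191

191


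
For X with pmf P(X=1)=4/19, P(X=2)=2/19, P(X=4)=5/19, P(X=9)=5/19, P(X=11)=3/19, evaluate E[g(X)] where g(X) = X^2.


E[X^2] = sum(g(x)*P(x))
= 1*4/19 + 4*2/19 + 16*5/19 + 81*5/19 + 121*3/19
= 860/19

860/19


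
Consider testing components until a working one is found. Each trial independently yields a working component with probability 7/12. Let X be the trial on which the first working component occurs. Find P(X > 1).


P(X > 1) = P(first 1 trials all fail) = (1-p)^1 = (5/12)^1 = 5/12

5/12


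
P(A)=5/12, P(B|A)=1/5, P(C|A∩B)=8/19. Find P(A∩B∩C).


P(A∩B∩C) = P(A) * P(B|A) * P(C|A∩B)
= 5/12 * 1/5 * 8/19
= 1/12 * 8/19 = 2/57

2/57


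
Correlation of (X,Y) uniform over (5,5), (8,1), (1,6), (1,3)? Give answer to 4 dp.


Cov(X,Y) = -3.5625, Var(X) = 8.6875, Var(Y) = 3.6875
rho = Cov/(sqrt(VarX)*sqrt(VarY)) = -0.6294

-0.6294


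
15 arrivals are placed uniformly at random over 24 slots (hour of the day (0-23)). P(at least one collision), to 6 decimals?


P(all different) = prod((24-i)/24 for i=0..14) = 0.003387
P(at least one match) = 1 - 0.003387 = 0.996613

0.996613


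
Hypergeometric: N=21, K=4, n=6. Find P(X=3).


P(X=3) = C(4,3)*C(17,3) / C(21,6)
= 4*680 / 54264
= 2720/54264 = 20/399

20/399


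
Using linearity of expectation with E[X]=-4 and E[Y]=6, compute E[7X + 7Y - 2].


E[7X + 7Y - 2] = 7*E[X] + 7*E[Y] - 2
= (7)*(-4) + (7)*(6) + (-2)
= -28 + 42 - 2 = 12

12


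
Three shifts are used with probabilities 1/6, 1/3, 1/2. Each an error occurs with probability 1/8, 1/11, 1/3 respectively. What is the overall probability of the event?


P(A) = P(A|B1)P(B1) + P(A|B2)P(B2) + P(A|B3)P(B3)
= 1/8*1/6 + 1/11*1/3 + 1/3*1/2
= 1/48 + 1/33 + 1/6 = 115/528

115/528


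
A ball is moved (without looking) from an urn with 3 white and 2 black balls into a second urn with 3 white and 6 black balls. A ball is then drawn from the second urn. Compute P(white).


P(transfer white) = 3/5; P(transfer black) = 2/5
If white transferred: Urn II has 4 white of 10, so P(white|white moved) = 2/5
If black transferred: Urn II has 3 white of 10, so P(white|black moved) = 3/10
By total probability: P(white) = 3/5*2/5 + 2/5*3/10 = 9/25

9/25


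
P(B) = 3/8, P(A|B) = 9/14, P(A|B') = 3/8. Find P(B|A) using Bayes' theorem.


P(A) = P(A|B)P(B) + P(A|B')P(B') = 9/14*3/8 + 3/8*5/8 = 213/448
P(B|A) = P(A|B)P(B)/P(A) = (27/112)/(213/448) = 36/71

36/71


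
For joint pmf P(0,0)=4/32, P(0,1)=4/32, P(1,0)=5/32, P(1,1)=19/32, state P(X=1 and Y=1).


Read from table: P(X=1, Y=1) = 19/32

19/32


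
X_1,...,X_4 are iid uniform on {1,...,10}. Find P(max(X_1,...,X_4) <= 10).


P(max <= 10) = P(all X_i <= 10) = (P(X_1 <= 10))^4
= (10/10)^4 = 1^4 = 1

1


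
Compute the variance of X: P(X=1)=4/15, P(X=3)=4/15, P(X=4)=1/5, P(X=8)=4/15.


E[X] = 4, E[X^2] = 344/15
Var(X) = E[X^2] - (E[X])^2 = 344/15 - (4)^2 = 104/15

104/15


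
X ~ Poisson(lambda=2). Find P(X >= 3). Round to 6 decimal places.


P(X>=3) = 1 - P(X<=2) = 1 - (e^(-2)*2^0/0! + e^(-2)*2^1/1! + e^(-2)*2^2/2!)
≈ 1 - (0.1353352832 + 0.2706705665 + 0.2706705665)
= 1 - 0.6766764162 = 0.3233235838
≈ 0.323324

0.323324


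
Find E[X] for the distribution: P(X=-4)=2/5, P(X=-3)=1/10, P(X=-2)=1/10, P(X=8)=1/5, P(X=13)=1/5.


E[X] = sum(x * P(x))
= -4*2/5 - 3*1/10 - 2*1/10 + 8*1/5 + 13*1/5
= 21/10

21/10


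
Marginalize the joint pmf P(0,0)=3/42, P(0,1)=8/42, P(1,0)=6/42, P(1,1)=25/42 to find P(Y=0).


P(Y=0) = P(0,0)+P(1,0) = 3/42 + 6/42 = 9/42 = 3/14

3/14


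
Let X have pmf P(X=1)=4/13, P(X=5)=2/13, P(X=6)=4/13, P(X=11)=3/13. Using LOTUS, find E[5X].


E[5X] = sum(g(x)*P(x))
= 5*4/13 + 25*2/13 + 30*4/13 + 55*3/13
= 355/13

355/13


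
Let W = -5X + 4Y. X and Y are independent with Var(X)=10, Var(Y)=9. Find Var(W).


Independence => Cov(X,Y)=0
Var(-5X + 4Y) = (-5)^2*Var(X) + 4^2*Var(Y)
= 25*10 + 16*9 = 394

394


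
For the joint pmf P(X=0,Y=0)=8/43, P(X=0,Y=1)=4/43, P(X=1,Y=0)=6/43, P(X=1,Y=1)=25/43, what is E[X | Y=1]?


P(Y=1) = 29/43
E[X|Y=1] = (0*4 + 1*25)/29 = 25/29

25/29


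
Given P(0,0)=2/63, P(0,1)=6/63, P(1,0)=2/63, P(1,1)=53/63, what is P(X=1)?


P(X=1) = P(1,0)+P(1,1) = 2/63 + 53/63 = 55/63

55/63


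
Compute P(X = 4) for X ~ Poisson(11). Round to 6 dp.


P(X=4) = e^(-11) * 11^4 / 4!
≈ 0.00001670170079 * 14641 / 24
≈ 0.010189

0.010189


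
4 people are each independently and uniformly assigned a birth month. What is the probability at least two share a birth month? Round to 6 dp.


P(all different) = prod((12-i)/12 for i=0..3) = 0.572917
P(at least one match) = 1 - 0.572917 = 0.427083

0.427083


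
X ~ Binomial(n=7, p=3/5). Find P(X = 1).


P(X=1) = C(7,1) * p^1 * (1-p)^6
= 7 * 3/5 * 64/15625
= 1344/78125

1344/78125


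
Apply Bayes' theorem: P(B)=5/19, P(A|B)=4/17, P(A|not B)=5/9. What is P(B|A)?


P(A) = P(A|B)P(B) + P(A|B')P(B') = 4/17*5/19 + 5/9*14/19 = 1370/2907
P(B|A) = P(A|B)P(B)/P(A) = (20/323)/(1370/2907) = 18/137

18/137


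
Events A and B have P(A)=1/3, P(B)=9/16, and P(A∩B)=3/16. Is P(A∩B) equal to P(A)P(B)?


P(A)*P(B) = 1/3*9/16 = 3/16
P(A∩B) = 3/16, which equals P(A)P(B), so independent

Yes, A and B are independent


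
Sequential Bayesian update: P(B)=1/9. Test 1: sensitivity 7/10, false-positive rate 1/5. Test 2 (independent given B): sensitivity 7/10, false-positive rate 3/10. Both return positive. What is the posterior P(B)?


After test 1: P(+) = 7/10*1/9 + 1/5*8/9 = 23/90
P(B|+) = (7/90)/(23/90) = 7/23
After test 2 (use post1 as new prior): P(+) = 7/10*7/23 + 3/10*16/23 = 97/230
P(B|+,+) = (49/230)/(97/230) = 49/97

49/97


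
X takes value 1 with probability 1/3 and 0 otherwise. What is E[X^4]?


For Bernoulli: X in {0,1}
E[X^4] = 0^4*(1-1/3) + 1^4*1/3 = 1/3

1/3


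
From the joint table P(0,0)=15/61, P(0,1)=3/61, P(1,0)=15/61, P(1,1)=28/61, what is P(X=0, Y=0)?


Read from table: P(X=0, Y=0) = 15/61

15/61


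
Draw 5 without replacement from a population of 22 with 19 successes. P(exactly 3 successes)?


P(X=3) = C(19,3)*C(3,2) / C(22,5)
= 969*3 / 26334
= 2907/26334 = 17/154

17/154


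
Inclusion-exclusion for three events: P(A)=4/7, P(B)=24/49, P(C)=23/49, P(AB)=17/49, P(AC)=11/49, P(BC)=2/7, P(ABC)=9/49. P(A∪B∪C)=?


P(A∪B∪C) = P(A)+P(B)+P(C) - P(AB)-P(AC)-P(BC) + P(ABC)
= 4/7+24/49+23/49 - 17/49-11/49-2/7 + 9/49
= 6/7

6/7


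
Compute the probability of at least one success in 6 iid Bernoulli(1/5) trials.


P(at least one) = 1 - P(none)
P(none) = (1 - 1/5)^6 = (4/5)^6 = 4096/15625
P(at least one) = 1 - 4096/15625 = 11529/15625

11529/15625


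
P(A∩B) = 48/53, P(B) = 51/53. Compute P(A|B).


P(A|B) = P(A∩B)/P(B) = (48/53)/(51/53) = 48/51 = 16/17

16/17


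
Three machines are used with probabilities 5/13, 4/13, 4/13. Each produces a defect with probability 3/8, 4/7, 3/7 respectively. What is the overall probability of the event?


P(A) = P(A|B1)P(B1) + P(A|B2)P(B2) + P(A|B3)P(B3)
= 3/8*5/13 + 4/7*4/13 + 3/7*4/13
= 15/104 + 16/91 + 12/91 = 47/104

47/104


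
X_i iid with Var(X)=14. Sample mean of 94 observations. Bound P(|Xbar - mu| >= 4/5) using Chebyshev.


Var(Xbar) = Var(X)/n = 14/94
Chebyshev: P(|Xbar-mu| >= 4/5) <= Var(Xbar)/(4/5)^2 = (7/47)/(16/25) = 175/752

175/752


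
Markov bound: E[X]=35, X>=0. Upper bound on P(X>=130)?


Markov: P(X >= a) <= E[X]/a
P(X >= 130) <= 35/130 = 7/26

7/26


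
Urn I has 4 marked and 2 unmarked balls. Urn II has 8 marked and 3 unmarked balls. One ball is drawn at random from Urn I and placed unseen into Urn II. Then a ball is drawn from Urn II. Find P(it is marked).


P(transfer marked) = 4/6 = 2/3; P(transfer unmarked) = 1/3
If marked transferred: Urn II has 9 marked of 12, so P(marked|marked moved) = 3/4
If unmarked transferred: Urn II has 8 marked of 12, so P(marked|unmarked moved) = 2/3
By total probability: P(marked) = 2/3*3/4 + 1/3*2/3 = 13/18

13/18


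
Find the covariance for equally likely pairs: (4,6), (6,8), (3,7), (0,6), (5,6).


E[X]=18/5, E[Y]=33/5, E[XY]=123/5
Cov(X,Y) = E[XY] - E[X]E[Y] = 123/5 - 18/5*33/5 = 21/25

21/25


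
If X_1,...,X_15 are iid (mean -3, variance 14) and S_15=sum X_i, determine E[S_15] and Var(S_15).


E[S_n] = n*mu = 15*-3 = -45
Var(S_n) = n*sigma^2 = 15*14 = 210

E[S_15]=-45, Var(S_15)=210


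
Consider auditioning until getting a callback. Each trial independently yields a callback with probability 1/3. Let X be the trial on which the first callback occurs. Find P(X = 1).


P(X=1) = (1-p)^0 * p = (2/3)^0 * 1/3
= 1 * 1/3 = 1/3

1/3


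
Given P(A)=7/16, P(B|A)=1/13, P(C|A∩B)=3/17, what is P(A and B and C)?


P(A∩B∩C) = P(A) * P(B|A) * P(C|A∩B)
= 7/16 * 1/13 * 3/17
= 7/208 * 3/17 = 21/3536

21/3536


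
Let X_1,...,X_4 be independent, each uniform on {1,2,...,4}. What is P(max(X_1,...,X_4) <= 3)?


P(max <= 3) = P(all X_i <= 3) = (P(X_1 <= 3))^4
= (3/4)^4 = 81/256

81/256


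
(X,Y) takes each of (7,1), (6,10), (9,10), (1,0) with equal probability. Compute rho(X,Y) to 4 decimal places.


Cov(X,Y) = 9.0625, Var(X) = 8.6875, Var(Y) = 22.6875
rho = Cov/(sqrt(VarX)*sqrt(VarY)) = 0.6455

0.6455


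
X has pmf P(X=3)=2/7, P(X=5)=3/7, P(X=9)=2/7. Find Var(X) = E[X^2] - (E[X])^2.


E[X] = 39/7, E[X^2] = 255/7
Var(X) = E[X^2] - (E[X])^2 = 255/7 - (39/7)^2 = 264/49

264/49


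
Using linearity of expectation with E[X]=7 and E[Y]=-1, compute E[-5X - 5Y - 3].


E[-5X - 5Y - 3] = -5*E[X] - 5*E[Y] - 3
= (-5)*(7) + (-5)*(-1) + (-3)
= -35 + 5 - 3 = -33

-33


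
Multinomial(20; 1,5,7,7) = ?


20! = 2432902008176640000
Denominator: 1!=1 * 5!=120 * 7!=5040 * 7!=5040
Coefficient = 2432902008176640000 / 3048192000 = 798145920

798145920


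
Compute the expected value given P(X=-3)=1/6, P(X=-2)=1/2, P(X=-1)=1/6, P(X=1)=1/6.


E[X] = sum(x * P(x))
= -3*1/6 - 2*1/2 - 1*1/6 + 1*1/6
= -3/2

-3/2


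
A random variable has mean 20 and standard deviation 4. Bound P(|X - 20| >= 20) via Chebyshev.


k = 20/4 = 5
Chebyshev: P(|X-mu| >= k*sigma) <= 1/k^2 = 1/5^2 = 1/25

1/25


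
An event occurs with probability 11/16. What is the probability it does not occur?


P(A') = 1 - P(A) = 1 - 11/16 = 5/16

5/16


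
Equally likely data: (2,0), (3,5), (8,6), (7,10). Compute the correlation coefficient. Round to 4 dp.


Cov(X,Y) = 7.0000, Var(X) = 6.5000, Var(Y) = 12.6875
rho = Cov/(sqrt(VarX)*sqrt(VarY)) = 0.7708

0.7708


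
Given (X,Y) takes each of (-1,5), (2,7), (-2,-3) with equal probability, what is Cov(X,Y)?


E[X]=-1/3, E[Y]=3, E[XY]=5
Cov(X,Y) = E[XY] - E[X]E[Y] = 5 + 1/3*3 = 6

6


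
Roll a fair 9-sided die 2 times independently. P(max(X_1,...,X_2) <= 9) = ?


P(max <= 9) = P(all X_i <= 9) = (P(X_1 <= 9))^2
= (9/9)^2 = 1^2 = 1

1


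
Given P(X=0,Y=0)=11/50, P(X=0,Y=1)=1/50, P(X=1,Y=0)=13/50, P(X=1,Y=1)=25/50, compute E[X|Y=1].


P(Y=1) = 26/50
E[X|Y=1] = (0*1 + 1*25)/26 = 25/26

25/26


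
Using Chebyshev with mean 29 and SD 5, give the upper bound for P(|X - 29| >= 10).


k = 10/5 = 2
Chebyshev: P(|X-mu| >= k*sigma) <= 1/k^2 = 1/2^2 = 1/4

1/4


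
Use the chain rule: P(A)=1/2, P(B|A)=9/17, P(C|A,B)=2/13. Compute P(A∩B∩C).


P(A∩B∩C) = P(A) * P(B|A) * P(C|A∩B)
= 1/2 * 9/17 * 2/13
= 9/34 * 2/13 = 9/221

9/221


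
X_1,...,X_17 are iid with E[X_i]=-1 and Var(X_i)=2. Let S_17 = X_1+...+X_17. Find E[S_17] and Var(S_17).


E[S_n] = n*mu = 17*-1 = -17
Var(S_n) = n*sigma^2 = 17*2 = 34

E[S_17]=-17, Var(S_17)=34


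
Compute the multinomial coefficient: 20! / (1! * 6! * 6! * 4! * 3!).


20! = 2432902008176640000
Denominator: 1!=1 * 6!=720 * 6!=720 * 4!=24 * 3!=6
Coefficient = 2432902008176640000 / 74649600 = 32590958400

32590958400


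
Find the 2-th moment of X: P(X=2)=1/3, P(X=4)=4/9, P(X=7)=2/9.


E[X^2] = sum(x^2 * P(x))
= 4*1/3 + 16*4/9 + 49*2/9
= 58/3

58/3


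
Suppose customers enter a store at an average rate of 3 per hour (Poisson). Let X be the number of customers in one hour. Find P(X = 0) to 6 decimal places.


P(X=0) = e^(-3) * 3^0 / 0!
≈ 0.04978706837 * 1 / 1
≈ 0.049787

0.049787


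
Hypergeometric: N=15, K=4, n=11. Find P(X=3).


P(X=3) = C(4,3)*C(11,8) / C(15,11)
= 4*165 / 1365
= 660/1365 = 44/91

44/91


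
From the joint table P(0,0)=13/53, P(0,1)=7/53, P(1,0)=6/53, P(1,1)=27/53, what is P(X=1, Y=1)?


Read from table: P(X=1, Y=1) = 27/53

27/53


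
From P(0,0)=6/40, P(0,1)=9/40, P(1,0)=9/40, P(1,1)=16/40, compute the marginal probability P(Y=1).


P(Y=1) = P(0,1)+P(1,1) = 9/40 + 16/40 = 25/40 = 5/8

5/8


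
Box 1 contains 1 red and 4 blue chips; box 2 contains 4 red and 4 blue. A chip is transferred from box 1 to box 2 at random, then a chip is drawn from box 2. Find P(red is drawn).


P(transfer red) = 1/5; P(transfer blue) = 4/5
If red transferred: Urn II has 5 red of 9, so P(red|red moved) = 5/9
If blue transferred: Urn II has 4 red of 9, so P(red|blue moved) = 4/9
By total probability: P(red) = 1/5*5/9 + 4/5*4/9 = 7/15

7/15


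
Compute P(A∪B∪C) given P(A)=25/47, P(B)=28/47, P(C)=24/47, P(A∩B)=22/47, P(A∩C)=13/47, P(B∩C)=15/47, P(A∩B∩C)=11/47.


P(A∪B∪C) = P(A)+P(B)+P(C) - P(AB)-P(AC)-P(BC) + P(ABC)
= 25/47+28/47+24/47 - 22/47-13/47-15/47 + 11/47
= 38/47

38/47


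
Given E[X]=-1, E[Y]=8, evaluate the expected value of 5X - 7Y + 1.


E[5X - 7Y + 1] = 5*E[X] - 7*E[Y] + 1
= (5)*(-1) + (-7)*(8) + (1)
= -5 - 56 + 1 = -60

-60


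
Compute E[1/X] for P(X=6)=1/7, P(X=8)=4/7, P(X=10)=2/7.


E[1/X] = sum(g(x)*P(x))
= 1/6*1/7 + 1/8*4/7 + 1/10*2/7
= 13/105

13/105


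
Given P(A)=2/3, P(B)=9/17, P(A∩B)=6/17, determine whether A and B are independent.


P(A)*P(B) = 2/3*9/17 = 6/17
P(A∩B) = 6/17, which equals P(A)P(B), so independent

Yes, A and B are independent


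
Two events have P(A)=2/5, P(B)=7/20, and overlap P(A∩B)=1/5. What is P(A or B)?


P(A∪B) = P(A) + P(B) - P(A∩B)
= 2/5 + 7/20 - 1/5 = 11/20

11/20


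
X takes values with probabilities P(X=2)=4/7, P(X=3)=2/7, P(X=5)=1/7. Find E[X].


E[X] = sum(x * P(x))
= 2*4/7 + 3*2/7 + 5*1/7
= 19/7

19/7


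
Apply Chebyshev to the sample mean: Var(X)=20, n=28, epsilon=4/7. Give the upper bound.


Var(Xbar) = Var(X)/n = 20/28
Chebyshev: P(|Xbar-mu| >= 4/7) <= Var(Xbar)/(4/7)^2 = (5/7)/(16/49) = 35/16
Bound exceeds 1, so trivial bound: 1

1


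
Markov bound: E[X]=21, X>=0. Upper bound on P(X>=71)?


Markov: P(X >= a) <= E[X]/a
P(X >= 71) <= 21/71

21/71


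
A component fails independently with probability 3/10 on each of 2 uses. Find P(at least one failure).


P(at least one) = 1 - P(none)
P(none) = (1 - 3/10)^2 = (7/10)^2 = 49/100
P(at least one) = 1 - 49/100 = 51/100

51/100


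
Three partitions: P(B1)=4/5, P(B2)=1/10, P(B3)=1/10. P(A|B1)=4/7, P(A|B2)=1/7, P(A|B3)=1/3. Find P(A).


P(A) = P(A|B1)P(B1) + P(A|B2)P(B2) + P(A|B3)P(B3)
= 4/7*4/5 + 1/7*1/10 + 1/3*1/10
= 16/35 + 1/70 + 1/30 = 53/105

53/105


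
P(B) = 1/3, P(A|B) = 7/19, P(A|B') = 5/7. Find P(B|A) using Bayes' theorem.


P(A) = P(A|B)P(B) + P(A|B')P(B') = 7/19*1/3 + 5/7*2/3 = 239/399
P(B|A) = P(A|B)P(B)/P(A) = (7/57)/(239/399) = 49/239

49/239


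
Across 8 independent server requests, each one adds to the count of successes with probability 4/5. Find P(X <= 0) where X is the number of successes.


P(X<=0) = P(X=0)
= 1/390625
= 1/390625

1/390625


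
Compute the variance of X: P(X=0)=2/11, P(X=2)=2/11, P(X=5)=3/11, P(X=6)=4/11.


E[X] = 43/11, E[X^2] = 227/11
Var(X) = E[X^2] - (E[X])^2 = 227/11 - (43/11)^2 = 648/121

648/121


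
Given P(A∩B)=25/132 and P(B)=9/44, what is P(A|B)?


P(A|B) = P(A∩B)/P(B) = (25/132)/(27/132) = 25/27

25/27


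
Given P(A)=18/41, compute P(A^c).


P(A') = 1 - P(A) = 1 - 18/41 = 23/41

23/41


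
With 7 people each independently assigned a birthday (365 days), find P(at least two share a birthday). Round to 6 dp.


P(all different) = prod((365-i)/365 for i=0..6) = 0.943764
P(at least one match) = 1 - 0.943764 = 0.056236

0.056236


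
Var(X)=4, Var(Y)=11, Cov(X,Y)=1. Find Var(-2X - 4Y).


Var(-2X - 4Y) = (-2)^2*Var(X) + (-4)^2*Var(Y) + 2*(-2)*(-4)*Cov(X,Y)
= 4*4 + 16*11 + 16*1
= 16 + 176 + 16 = 208

208


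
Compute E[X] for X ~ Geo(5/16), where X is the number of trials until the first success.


For geometric (trials until first success), E[X] = 1/p = 1/(5/16) = 16/5

16/5


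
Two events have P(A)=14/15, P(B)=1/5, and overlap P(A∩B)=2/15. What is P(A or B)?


P(A∪B) = P(A) + P(B) - P(A∩B)
= 14/15 + 1/5 - 2/15 = 1

1


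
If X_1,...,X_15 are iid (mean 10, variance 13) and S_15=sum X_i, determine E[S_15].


E[S_n] = n*E[X_1] = 15*10 = 150

150


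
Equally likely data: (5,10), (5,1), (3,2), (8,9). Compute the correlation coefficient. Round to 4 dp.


Cov(X,Y) = 4.3750, Var(X) = 3.1875, Var(Y) = 16.2500
rho = Cov/(sqrt(VarX)*sqrt(VarY)) = 0.6079

0.6079


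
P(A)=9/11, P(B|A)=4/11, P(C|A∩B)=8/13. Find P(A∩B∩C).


P(A∩B∩C) = P(A) * P(B|A) * P(C|A∩B)
= 9/11 * 4/11 * 8/13
= 36/121 * 8/13 = 288/1573

288/1573


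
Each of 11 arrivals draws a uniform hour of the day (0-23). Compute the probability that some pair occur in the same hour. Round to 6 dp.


P(all different) = prod((24-i)/24 for i=0..10) = 0.065479
P(at least one match) = 1 - 0.065479 = 0.934521

0.934521


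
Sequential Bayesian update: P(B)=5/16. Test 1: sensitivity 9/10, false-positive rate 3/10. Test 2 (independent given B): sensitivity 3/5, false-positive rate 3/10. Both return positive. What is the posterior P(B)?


After test 1: P(+) = 9/10*5/16 + 3/10*11/16 = 39/80
P(B|+) = (9/32)/(39/80) = 15/26
After test 2 (use post1 as new prior): P(+) = 3/5*15/26 + 3/10*11/26 = 123/260
P(B|+,+) = (9/26)/(123/260) = 30/41

30/41


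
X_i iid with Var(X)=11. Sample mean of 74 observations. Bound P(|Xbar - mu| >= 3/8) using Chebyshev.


Var(Xbar) = Var(X)/n = 11/74
Chebyshev: P(|Xbar-mu| >= 3/8) <= Var(Xbar)/(3/8)^2 = (11/74)/(9/64) = 352/333
Bound exceeds 1, so trivial bound: 1

1


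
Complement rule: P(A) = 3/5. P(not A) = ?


P(A') = 1 - P(A) = 1 - 3/5 = 2/5

2/5


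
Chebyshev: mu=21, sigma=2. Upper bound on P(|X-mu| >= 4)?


k = 4/2 = 2
Chebyshev: P(|X-mu| >= k*sigma) <= 1/k^2 = 1/2^2 = 1/4

1/4


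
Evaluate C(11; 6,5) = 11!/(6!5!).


11! = 39916800
Denominator: 6!=720 * 5!=120
Coefficient = 39916800 / 86400 = 462

462


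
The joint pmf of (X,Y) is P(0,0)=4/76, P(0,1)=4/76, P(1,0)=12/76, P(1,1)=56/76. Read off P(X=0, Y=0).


Read from table: P(X=0, Y=0) = 4/76 = 1/19

1/19


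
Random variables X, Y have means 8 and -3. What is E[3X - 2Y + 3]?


E[3X - 2Y + 3] = 3*E[X] - 2*E[Y] + 3
= (3)*(8) + (-2)*(-3) + (3)
= 24 + 6 + 3 = 33

33


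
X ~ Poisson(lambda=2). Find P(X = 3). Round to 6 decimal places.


P(X=3) = e^(-2) * 2^3 / 3!
≈ 0.1353352832 * 8 / 6
≈ 0.180447

0.180447


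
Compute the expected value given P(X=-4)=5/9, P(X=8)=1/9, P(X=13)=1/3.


E[X] = sum(x * P(x))
= -4*5/9 + 8*1/9 + 13*1/3
= 3

3


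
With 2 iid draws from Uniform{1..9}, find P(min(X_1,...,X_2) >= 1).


P(min >= 1) = P(all X_i >= 1) = (P(X_1 >= 1))^2
= (9/9)^2 = 1^2 = 1

1


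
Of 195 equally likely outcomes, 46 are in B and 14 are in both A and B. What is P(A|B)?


P(A|B) = P(A∩B)/P(B) = (14/195)/(46/195) = 14/46 = 7/23

7/23


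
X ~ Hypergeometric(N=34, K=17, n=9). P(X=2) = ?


P(X=2) = C(17,2)*C(17,7) / C(34,9)
= 136*19448 / 52451256
= 2644928/52451256 = 136/2697

136/2697


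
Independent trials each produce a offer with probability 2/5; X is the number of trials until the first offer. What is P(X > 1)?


P(X > 1) = P(first 1 trials all fail) = (1-p)^1 = (3/5)^1 = 3/5

3/5


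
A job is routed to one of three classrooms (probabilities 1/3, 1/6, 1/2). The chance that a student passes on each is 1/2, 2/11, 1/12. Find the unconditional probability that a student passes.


P(A) = P(A|B1)P(B1) + P(A|B2)P(B2) + P(A|B3)P(B3)
= 1/2*1/3 + 2/11*1/6 + 1/12*1/2
= 1/6 + 1/33 + 1/24 = 21/88

21/88


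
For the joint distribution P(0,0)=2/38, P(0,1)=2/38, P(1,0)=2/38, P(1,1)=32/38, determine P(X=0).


P(X=0) = P(0,0)+P(0,1) = 2/38 + 2/38 = 4/38 = 2/19

2/19


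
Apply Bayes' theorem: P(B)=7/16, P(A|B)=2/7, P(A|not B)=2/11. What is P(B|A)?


P(A) = P(A|B)P(B) + P(A|B')P(B') = 2/7*7/16 + 2/11*9/16 = 5/22
P(B|A) = P(A|B)P(B)/P(A) = (1/8)/(5/22) = 11/20

11/20


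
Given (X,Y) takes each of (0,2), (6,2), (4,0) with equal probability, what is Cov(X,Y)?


E[X]=10/3, E[Y]=4/3, E[XY]=4
Cov(X,Y) = E[XY] - E[X]E[Y] = 4 - 10/3*4/3 = -4/9

-4/9


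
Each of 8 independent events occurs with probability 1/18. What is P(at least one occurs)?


P(at least one) = 1 - P(none)
P(none) = (1 - 1/18)^8 = (17/18)^8 = 6975757441/11019960576
P(at least one) = 1 - 6975757441/11019960576 = 4044203135/11019960576

4044203135/11019960576


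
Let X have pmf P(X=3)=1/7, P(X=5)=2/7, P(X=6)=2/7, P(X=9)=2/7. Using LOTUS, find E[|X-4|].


E[|X-4|] = sum(g(x)*P(x))
= 1*1/7 + 1*2/7 + 2*2/7 + 5*2/7
= 17/7

17/7


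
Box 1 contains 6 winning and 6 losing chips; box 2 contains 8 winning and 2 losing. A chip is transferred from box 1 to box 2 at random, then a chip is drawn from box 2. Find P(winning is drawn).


P(transfer winning) = 6/12 = 1/2; P(transfer losing) = 1/2
If winning transferred: Urn II has 9 winning of 11, so P(winning|winning moved) = 9/11
If losing transferred: Urn II has 8 winning of 11, so P(winning|losing moved) = 8/11
By total probability: P(winning) = 1/2*9/11 + 1/2*8/11 = 17/22

17/22


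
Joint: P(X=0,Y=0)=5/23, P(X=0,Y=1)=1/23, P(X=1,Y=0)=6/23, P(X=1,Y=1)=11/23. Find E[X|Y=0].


P(Y=0) = 11/23
E[X|Y=0] = (0*5 + 1*6)/11 = 6/11

6/11


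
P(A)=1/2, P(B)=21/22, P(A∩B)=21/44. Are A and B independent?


P(A)*P(B) = 1/2*21/22 = 21/44
P(A∩B) = 21/44, which equals P(A)P(B), so independent

Yes, A and B are independent


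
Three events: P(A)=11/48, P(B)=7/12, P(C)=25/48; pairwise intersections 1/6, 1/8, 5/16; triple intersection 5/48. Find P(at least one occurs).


P(A∪B∪C) = P(A)+P(B)+P(C) - P(AB)-P(AC)-P(BC) + P(ABC)
= 11/48+7/12+25/48 - 1/6-1/8-5/16 + 5/48
= 5/6

5/6


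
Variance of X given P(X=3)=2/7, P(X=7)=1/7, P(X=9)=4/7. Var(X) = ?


E[X] = 7, E[X^2] = 391/7
Var(X) = E[X^2] - (E[X])^2 = 391/7 - (7)^2 = 48/7

48/7


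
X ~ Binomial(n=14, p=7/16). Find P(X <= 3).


P(X<=3) = P(X=0) + P(X=1) + P(X=2) + P(X=3)
= 22876792454961/72057594037927936 + 124551425588121/36028797018963968 + 1259353303168779/72057594037927936 + 979497013575717/18014398509481984
= 2724660500551425/36028797018963968

2724660500551425/36028797018963968


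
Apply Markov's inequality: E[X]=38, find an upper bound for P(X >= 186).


Markov: P(X >= a) <= E[X]/a
P(X >= 186) <= 38/186 = 19/93

19/93


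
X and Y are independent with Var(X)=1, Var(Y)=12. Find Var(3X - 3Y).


Independence => Cov(X,Y)=0
Var(3X - 3Y) = 3^2*Var(X) + (-3)^2*Var(Y)
= 9*1 + 9*12 = 117

117


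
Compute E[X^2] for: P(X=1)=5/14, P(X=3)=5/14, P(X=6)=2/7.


E[X^2] = sum(x^2 * P(x))
= 1*5/14 + 9*5/14 + 36*2/7
= 97/7

97/7


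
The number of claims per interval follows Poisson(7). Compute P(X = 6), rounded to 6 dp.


P(X=6) = e^(-7) * 7^6 / 6!
≈ 0.0009118819656 * 117649 / 720
≈ 0.149003

0.149003


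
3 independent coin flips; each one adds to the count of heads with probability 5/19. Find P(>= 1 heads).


P(at least one) = 1 - P(none)
P(none) = (1 - 5/19)^3 = (14/19)^3 = 2744/6859
P(at least one) = 1 - 2744/6859 = 4115/6859

4115/6859


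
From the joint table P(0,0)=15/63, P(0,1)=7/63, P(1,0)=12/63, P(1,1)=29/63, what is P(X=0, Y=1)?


Read from table: P(X=0, Y=1) = 7/63 = 1/9

1/9


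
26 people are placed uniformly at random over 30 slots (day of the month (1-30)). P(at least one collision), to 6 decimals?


P(all different) = prod((30-i)/30 for i=0..25) = 0.000000
P(at least one match) = 1 - 0.000000 = 1.000000

1.000000


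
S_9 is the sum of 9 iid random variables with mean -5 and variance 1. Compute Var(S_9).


By independence, Var(S_n) = n*Var(X_1) = 9*1 = 9

9


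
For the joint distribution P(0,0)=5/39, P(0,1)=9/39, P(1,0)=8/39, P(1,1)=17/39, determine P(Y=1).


P(Y=1) = P(0,1)+P(1,1) = 9/39 + 17/39 = 26/39 = 2/3

2/3


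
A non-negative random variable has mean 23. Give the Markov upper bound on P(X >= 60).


Markov: P(X >= a) <= E[X]/a
P(X >= 60) <= 23/60

23/60


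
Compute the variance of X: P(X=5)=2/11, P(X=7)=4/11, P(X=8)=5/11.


E[X] = 78/11, E[X^2] = 566/11
Var(X) = E[X^2] - (E[X])^2 = 566/11 - (78/11)^2 = 142/121

142/121


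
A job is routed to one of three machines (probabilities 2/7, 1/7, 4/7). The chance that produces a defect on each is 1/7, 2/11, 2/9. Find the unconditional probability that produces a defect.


P(A) = P(A|B1)P(B1) + P(A|B2)P(B2) + P(A|B3)P(B3)
= 1/7*2/7 + 2/11*1/7 + 2/9*4/7
= 2/49 + 2/77 + 8/63 = 940/4851

940/4851


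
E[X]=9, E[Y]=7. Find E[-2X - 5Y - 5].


E[-2X - 5Y - 5] = -2*E[X] - 5*E[Y] - 5
= (-2)*(9) + (-5)*(7) + (-5)
= -18 - 35 - 5 = -58

-58


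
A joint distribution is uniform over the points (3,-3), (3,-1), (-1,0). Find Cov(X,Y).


E[X]=5/3, E[Y]=-4/3, E[XY]=-4
Cov(X,Y) = E[XY] - E[X]E[Y] = -4 - 5/3*-4/3 = -16/9

-16/9


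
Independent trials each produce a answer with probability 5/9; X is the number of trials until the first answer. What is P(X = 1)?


P(X=1) = (1-p)^0 * p = (4/9)^0 * 5/9
= 1 * 5/9 = 5/9

5/9


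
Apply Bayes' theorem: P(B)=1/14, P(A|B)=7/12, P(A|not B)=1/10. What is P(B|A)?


P(A) = P(A|B)P(B) + P(A|B')P(B') = 7/12*1/14 + 1/10*13/14 = 113/840
P(B|A) = P(A|B)P(B)/P(A) = (1/24)/(113/840) = 35/113

35/113


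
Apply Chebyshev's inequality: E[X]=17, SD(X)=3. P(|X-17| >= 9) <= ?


k = 9/3 = 3
Chebyshev: P(|X-mu| >= k*sigma) <= 1/k^2 = 1/3^2 = 1/9

1/9


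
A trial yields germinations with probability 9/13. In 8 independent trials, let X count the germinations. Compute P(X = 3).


P(X=3) = C(8,3) * p^3 * (1-p)^5
= 56 * 729/2197 * 1024/371293
= 41803776/815730721

41803776/815730721


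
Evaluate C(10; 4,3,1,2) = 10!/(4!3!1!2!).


10! = 3628800
Denominator: 4!=24 * 3!=6 * 1!=1 * 2!=2
Coefficient = 3628800 / 288 = 12600

12600


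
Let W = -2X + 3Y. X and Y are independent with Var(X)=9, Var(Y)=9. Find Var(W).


Independence => Cov(X,Y)=0
Var(-2X + 3Y) = (-2)^2*Var(X) + 3^2*Var(Y)
= 4*9 + 9*9 = 117

117


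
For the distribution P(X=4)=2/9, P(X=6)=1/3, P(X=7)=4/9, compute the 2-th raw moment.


E[X^2] = sum(x^2 * P(x))
= 16*2/9 + 36*1/3 + 49*4/9
= 112/3

112/3


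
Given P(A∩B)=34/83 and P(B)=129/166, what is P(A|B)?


P(A|B) = P(A∩B)/P(B) = (68/166)/(129/166) = 68/129

68/129


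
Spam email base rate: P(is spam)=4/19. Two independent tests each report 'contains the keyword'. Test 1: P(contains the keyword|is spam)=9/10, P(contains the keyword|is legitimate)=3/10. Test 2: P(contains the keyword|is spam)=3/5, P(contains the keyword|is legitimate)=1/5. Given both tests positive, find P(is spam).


After test 1: P(+) = 9/10*4/19 + 3/10*15/19 = 81/190
P(B|+) = (18/95)/(81/190) = 4/9
After test 2 (use post1 as new prior): P(+) = 3/5*4/9 + 1/5*5/9 = 17/45
P(B|+,+) = (4/15)/(17/45) = 12/17

12/17


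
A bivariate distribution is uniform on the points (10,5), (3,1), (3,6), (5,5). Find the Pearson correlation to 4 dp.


Cov(X,Y) = 1.6875, Var(X) = 8.1875, Var(Y) = 3.6875
rho = Cov/(sqrt(VarX)*sqrt(VarY)) = 0.3071

0.3071


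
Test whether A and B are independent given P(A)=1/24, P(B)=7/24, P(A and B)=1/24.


P(A)*P(B) = 1/24*7/24 = 7/576
P(A∩B) = 1/24 != 7/576, so not independent

No, A and B are not independent


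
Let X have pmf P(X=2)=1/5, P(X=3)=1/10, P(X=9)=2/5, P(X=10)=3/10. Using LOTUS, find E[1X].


E[1X] = sum(g(x)*P(x))
= 2*1/5 + 3*1/10 + 9*2/5 + 10*3/10
= 73/10

73/10


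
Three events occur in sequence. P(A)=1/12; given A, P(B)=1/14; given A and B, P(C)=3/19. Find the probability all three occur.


P(A∩B∩C) = P(A) * P(B|A) * P(C|A∩B)
= 1/12 * 1/14 * 3/19
= 1/168 * 3/19 = 1/1064

1/1064


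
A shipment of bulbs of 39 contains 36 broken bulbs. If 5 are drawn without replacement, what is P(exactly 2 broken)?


P(X=2) = C(36,2)*C(3,3) / C(39,5)
= 630*1 / 575757
= 630/575757 = 10/9139

10/9139


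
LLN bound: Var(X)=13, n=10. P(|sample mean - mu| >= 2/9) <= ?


Var(Xbar) = Var(X)/n = 13/10
Chebyshev: P(|Xbar-mu| >= 2/9) <= Var(Xbar)/(2/9)^2 = (13/10)/(4/81) = 1053/40
Bound exceeds 1, so trivial bound: 1

1


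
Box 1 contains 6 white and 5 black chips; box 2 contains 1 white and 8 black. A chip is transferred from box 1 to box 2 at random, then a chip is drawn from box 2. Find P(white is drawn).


P(transfer white) = 6/11; P(transfer black) = 5/11
If white transferred: Urn II has 2 white of 10, so P(white|white moved) = 1/5
If black transferred: Urn II has 1 white of 10, so P(white|black moved) = 1/10
By total probability: P(white) = 6/11*1/5 + 5/11*1/10 = 17/110

17/110


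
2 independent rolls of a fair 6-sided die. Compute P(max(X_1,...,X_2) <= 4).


P(max <= 4) = P(all X_i <= 4) = (P(X_1 <= 4))^2
= (4/6)^2 = (2/3)^2 = 4/9

4/9


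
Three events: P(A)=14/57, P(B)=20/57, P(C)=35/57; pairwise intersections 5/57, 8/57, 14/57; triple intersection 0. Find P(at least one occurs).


P(A∪B∪C) = P(A)+P(B)+P(C) - P(AB)-P(AC)-P(BC) + P(ABC)
= 14/57+20/57+35/57 - 5/57-8/57-14/57 + 0
= 14/19

14/19


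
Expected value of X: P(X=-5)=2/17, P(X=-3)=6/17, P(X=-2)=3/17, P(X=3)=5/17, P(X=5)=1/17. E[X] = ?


E[X] = sum(x * P(x))
= -5*2/17 - 3*6/17 - 2*3/17 + 3*5/17 + 5*1/17
= -14/17

-14/17


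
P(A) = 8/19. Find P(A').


P(A') = 1 - P(A) = 1 - 8/19 = 11/19

11/19


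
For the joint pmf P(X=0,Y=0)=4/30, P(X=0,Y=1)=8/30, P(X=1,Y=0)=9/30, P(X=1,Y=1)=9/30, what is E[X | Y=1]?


P(Y=1) = 17/30
E[X|Y=1] = (0*8 + 1*9)/17 = 9/17

9/17


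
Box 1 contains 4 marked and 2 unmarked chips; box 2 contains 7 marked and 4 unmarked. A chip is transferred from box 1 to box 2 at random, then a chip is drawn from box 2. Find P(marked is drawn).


P(transfer marked) = 4/6 = 2/3; P(transfer unmarked) = 1/3
If marked transferred: Urn II has 8 marked of 12, so P(marked|marked moved) = 2/3
If unmarked transferred: Urn II has 7 marked of 12, so P(marked|unmarked moved) = 7/12
By total probability: P(marked) = 2/3*2/3 + 1/3*7/12 = 23/36

23/36


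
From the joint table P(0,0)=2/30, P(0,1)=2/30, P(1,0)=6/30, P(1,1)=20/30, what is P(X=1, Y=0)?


Read from table: P(X=1, Y=0) = 6/30 = 1/5

1/5


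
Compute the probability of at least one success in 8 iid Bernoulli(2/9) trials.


P(at least one) = 1 - P(none)
P(none) = (1 - 2/9)^8 = (7/9)^8 = 5764801/43046721
P(at least one) = 1 - 5764801/43046721 = 37281920/43046721

37281920/43046721


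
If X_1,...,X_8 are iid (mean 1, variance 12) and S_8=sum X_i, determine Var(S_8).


By independence, Var(S_n) = n*Var(X_1) = 8*12 = 96

96


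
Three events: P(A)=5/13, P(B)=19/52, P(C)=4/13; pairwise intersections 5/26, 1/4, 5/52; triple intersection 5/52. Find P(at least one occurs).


P(A∪B∪C) = P(A)+P(B)+P(C) - P(AB)-P(AC)-P(BC) + P(ABC)
= 5/13+19/52+4/13 - 5/26-1/4-5/52 + 5/52
= 8/13

8/13


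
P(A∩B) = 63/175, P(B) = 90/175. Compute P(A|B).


P(A|B) = P(A∩B)/P(B) = (63/175)/(90/175) = 63/90 = 7/10

7/10


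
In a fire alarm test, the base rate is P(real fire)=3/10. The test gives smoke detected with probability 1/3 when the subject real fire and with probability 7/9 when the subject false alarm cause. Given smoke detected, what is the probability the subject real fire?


P(A) = P(A|B)P(B) + P(A|B')P(B') = 1/3*3/10 + 7/9*7/10 = 29/45
P(B|A) = P(A|B)P(B)/P(A) = (1/10)/(29/45) = 9/58

9/58


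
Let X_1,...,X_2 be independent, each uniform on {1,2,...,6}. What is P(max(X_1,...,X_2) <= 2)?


P(max <= 2) = P(all X_i <= 2) = (P(X_1 <= 2))^2
= (2/6)^2 = (1/3)^2 = 1/9

1/9


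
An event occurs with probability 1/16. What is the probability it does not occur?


P(A') = 1 - P(A) = 1 - 1/16 = 15/16

15/16


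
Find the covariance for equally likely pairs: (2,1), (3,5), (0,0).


E[X]=5/3, E[Y]=2, E[XY]=17/3
Cov(X,Y) = E[XY] - E[X]E[Y] = 17/3 - 5/3*2 = 7/3

7/3


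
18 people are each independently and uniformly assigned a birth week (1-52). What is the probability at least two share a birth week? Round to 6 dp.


P(all different) = prod((52-i)/52 for i=0..17) = 0.035353
P(at least one match) = 1 - 0.035353 = 0.964647

0.964647


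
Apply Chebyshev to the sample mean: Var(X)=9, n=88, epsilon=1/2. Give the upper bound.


Var(Xbar) = Var(X)/n = 9/88
Chebyshev: P(|Xbar-mu| >= 1/2) <= Var(Xbar)/(1/2)^2 = (9/88)/(1/4) = 9/22

9/22


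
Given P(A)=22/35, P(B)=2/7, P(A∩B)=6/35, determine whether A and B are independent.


P(A)*P(B) = 22/35*2/7 = 44/245
P(A∩B) = 6/35 != 44/245, so not independent

No, A and B are not independent


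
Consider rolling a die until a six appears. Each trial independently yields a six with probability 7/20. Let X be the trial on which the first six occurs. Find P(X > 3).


P(X > 3) = P(first 3 trials all fail) = (1-p)^3 = (13/20)^3 = 2197/8000

2197/8000


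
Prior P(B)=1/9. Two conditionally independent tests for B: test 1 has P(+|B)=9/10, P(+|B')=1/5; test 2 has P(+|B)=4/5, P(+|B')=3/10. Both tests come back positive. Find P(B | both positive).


After test 1: P(+) = 9/10*1/9 + 1/5*8/9 = 5/18
P(B|+) = (1/10)/(5/18) = 9/25
After test 2 (use post1 as new prior): P(+) = 4/5*9/25 + 3/10*16/25 = 12/25
P(B|+,+) = (36/125)/(12/25) = 3/5

3/5


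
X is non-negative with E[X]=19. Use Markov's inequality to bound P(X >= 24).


Markov: P(X >= a) <= E[X]/a
P(X >= 24) <= 19/24

19/24


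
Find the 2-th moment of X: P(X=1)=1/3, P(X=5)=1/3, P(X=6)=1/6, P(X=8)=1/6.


E[X^2] = sum(x^2 * P(x))
= 1*1/3 + 25*1/3 + 36*1/6 + 64*1/6
= 76/3

76/3


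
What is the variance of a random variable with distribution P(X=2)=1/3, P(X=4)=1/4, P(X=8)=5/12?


E[X] = 5, E[X^2] = 32
Var(X) = E[X^2] - (E[X])^2 = 32 - (5)^2 = 7

7


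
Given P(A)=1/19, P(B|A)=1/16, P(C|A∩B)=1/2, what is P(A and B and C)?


P(A∩B∩C) = P(A) * P(B|A) * P(C|A∩B)
= 1/19 * 1/16 * 1/2
= 1/304 * 1/2 = 1/608

1/608


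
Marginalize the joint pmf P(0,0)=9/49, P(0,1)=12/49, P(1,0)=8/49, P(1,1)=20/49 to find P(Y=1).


P(Y=1) = P(0,1)+P(1,1) = 12/49 + 20/49 = 32/49

32/49


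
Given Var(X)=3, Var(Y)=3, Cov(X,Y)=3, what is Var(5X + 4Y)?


Var(5X + 4Y) = 5^2*Var(X) + 4^2*Var(Y) + 2*5*4*Cov(X,Y)
= 25*3 + 16*3 + 40*3
= 75 + 48 + 120 = 243

243


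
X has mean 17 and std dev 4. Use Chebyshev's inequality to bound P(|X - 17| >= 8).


k = 8/4 = 2
Chebyshev: P(|X-mu| >= k*sigma) <= 1/k^2 = 1/2^2 = 1/4

1/4


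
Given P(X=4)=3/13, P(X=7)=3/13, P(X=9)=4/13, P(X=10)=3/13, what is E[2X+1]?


E[2X+1] = sum(g(x)*P(x))
= 9*3/13 + 15*3/13 + 19*4/13 + 21*3/13
= 211/13

211/13


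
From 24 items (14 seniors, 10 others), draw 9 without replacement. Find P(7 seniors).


P(X=7) = C(14,7)*C(10,2) / C(24,9)
= 3432*45 / 1307504
= 154440/1307504 = 1755/14858

1755/14858


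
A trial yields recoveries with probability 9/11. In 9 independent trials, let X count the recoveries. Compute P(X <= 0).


P(X<=0) = P(X=0)
= 512/2357947691
= 512/2357947691

512/2357947691


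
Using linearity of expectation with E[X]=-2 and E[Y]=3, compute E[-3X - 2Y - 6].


E[-3X - 2Y - 6] = -3*E[X] - 2*E[Y] - 6
= (-3)*(-2) + (-2)*(3) + (-6)
= 6 - 6 - 6 = -6

-6


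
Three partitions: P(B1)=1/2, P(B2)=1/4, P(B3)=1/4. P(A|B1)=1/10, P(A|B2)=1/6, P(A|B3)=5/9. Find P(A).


P(A) = P(A|B1)P(B1) + P(A|B2)P(B2) + P(A|B3)P(B3)
= 1/10*1/2 + 1/6*1/4 + 5/9*1/4
= 1/20 + 1/24 + 5/36 = 83/360

83/360


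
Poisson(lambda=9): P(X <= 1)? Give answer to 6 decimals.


P(X<=1) = e^(-9)*9^0/0! + e^(-9)*9^1/1!
≈ 0.0001234098 + 0.0011106882
= 0.0012340980
≈ 0.001234

0.001234


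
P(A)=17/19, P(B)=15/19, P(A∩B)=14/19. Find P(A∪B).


P(A∪B) = P(A) + P(B) - P(A∩B)
= 17/19 + 15/19 - 14/19 = 18/19

18/19


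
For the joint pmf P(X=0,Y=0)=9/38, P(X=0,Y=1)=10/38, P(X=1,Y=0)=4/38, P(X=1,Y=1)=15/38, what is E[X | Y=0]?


P(Y=0) = 13/38
E[X|Y=0] = (0*9 + 1*4)/13 = 4/13

4/13


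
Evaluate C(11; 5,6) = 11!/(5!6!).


11! = 39916800
Denominator: 5!=120 * 6!=720
Coefficient = 39916800 / 86400 = 462

462


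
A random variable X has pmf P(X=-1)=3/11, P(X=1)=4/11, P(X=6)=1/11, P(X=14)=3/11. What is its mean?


E[X] = sum(x * P(x))
= -1*3/11 + 1*4/11 + 6*1/11 + 14*3/11
= 49/11

49/11


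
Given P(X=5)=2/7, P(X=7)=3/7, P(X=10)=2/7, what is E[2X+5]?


E[2X+5] = sum(g(x)*P(x))
= 15*2/7 + 19*3/7 + 25*2/7
= 137/7

137/7
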